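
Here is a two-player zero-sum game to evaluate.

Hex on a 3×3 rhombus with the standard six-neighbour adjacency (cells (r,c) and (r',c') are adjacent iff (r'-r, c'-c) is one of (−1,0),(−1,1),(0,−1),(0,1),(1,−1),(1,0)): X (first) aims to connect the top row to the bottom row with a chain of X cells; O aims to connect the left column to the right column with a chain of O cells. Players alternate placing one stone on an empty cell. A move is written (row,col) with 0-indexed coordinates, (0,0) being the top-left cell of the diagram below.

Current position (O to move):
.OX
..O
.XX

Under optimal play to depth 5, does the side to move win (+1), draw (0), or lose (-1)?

[.OX/..O/.XX] O move#1: (0,0):-1/OOX/..O/.XX, (1,0):-1/.OX/O.O/.XX, (1,1):+1/.OX/.OO/.XX*, (2,0):-1/.OX/..O/OXX
[.OX/.OO/.XX] X move#2: (0,0):-1/XOX/.OO/.XX*, (1,0):-1/.OX/XOO/.XX, (2,0):-1/.OX/.OO/XXX
[XOX/.OO/.XX] O move#3: (1,0):+1/XOX/OOO/.XX*, (2,0):+1/XOX/.OO/OXX
[XOX/OOO/.XX] end (terminal -1, X#4); searched .OX/..O/.XX to 5

value(.OX/..O/.XX, O) = +1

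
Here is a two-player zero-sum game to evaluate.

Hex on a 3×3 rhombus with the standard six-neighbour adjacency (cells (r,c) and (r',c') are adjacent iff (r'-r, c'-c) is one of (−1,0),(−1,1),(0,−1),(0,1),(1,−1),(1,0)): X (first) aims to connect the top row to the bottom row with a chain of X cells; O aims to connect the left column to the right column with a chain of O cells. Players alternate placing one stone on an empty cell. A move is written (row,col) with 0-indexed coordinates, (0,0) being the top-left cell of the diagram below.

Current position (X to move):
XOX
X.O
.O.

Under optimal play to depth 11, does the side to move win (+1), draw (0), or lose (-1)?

value(XOX/X.O/.O., X) = +1

ply 1, X at XOX/X.O/.O. | (1,1)=-1→XOX/XXO/.O.; (2,0)=+1→XOX/X.O/XO.*; (2,2)=-1→XOX/X.O/.OX
ply 2: XOX/X.O/XO. is terminal -1 (O); from XOX/X.O/.O. depth 11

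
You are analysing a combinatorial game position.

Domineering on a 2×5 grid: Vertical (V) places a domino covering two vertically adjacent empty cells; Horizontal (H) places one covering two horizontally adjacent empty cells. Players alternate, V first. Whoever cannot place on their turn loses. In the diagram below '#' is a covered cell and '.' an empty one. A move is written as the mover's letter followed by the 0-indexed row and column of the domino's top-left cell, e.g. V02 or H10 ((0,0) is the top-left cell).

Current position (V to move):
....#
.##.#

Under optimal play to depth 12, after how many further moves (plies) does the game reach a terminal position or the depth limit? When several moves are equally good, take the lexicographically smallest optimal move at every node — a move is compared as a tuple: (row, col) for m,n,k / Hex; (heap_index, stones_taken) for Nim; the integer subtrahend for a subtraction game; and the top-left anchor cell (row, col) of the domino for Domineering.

PV length from [....#/.##.#]: 2 plies

ply 1, V at ....#/.##.# | V00=-1→#...#/###.#*; V03=-1→...##/.####
ply 2, H at #...#/###.# | H01=-1→###.#/###.#; H02=+1→#.###/###.#*
ply 3: #.###/###.# is terminal -1 (V); from ....#/.##.# depth 12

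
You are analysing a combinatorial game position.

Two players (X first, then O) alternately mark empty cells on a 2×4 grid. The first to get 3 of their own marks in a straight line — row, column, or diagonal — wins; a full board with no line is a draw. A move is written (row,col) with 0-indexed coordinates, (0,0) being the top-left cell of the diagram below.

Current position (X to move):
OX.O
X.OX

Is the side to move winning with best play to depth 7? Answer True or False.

p1 X@[OX.O/X.OX]: (0,2)[OXXO/X.OX]+0* (1,1)[OX.O/XXOX]+0
p2 O@[OXXO/X.OX]: (1,1)[OXXO/XOOX]+0*
p3 X@[OXXO/XOOX] terminal +0; root [OX.O/X.OX] d7

X winning at [OX.O/X.OX]: False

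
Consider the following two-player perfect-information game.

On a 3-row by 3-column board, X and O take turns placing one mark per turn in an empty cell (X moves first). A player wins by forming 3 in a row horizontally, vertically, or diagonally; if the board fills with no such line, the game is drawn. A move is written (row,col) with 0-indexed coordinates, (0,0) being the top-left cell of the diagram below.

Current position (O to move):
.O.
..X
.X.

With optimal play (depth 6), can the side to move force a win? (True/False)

O winning at [.O./..X/.X.]: False

ply 1, O at .O./..X/.X. | (0,0)=-1→OO./..X/.X.; (0,2)=-1→.OO/..X/.X.; (1,0)=-1→.O./O.X/.X.; (1,1)=-1→.O./.OX/.X.; (2,0)=+0→.O./..X/OX.*; (2,2)=+0→.O./..X/.XO
ply 2, X at .O./..X/OX. | (0,0)=+0→XO./..X/OX.*; (0,2)=+0→.OX/..X/OX.; (1,0)=+0→.O./X.X/OX.; (1,1)=+0→.O./.XX/OX.; (2,2)=-1→.O./..X/OXX
ply 3, O at XO./..X/OX. | (0,2)=-1→XOO/..X/OX.; (1,0)=-1→XO./O.X/OX.; (1,1)=+0→XO./.OX/OX.*; (2,2)=+0→XO./..X/OXO
ply 4, X at XO./.OX/OX. | (0,2)=+0→XOX/.OX/OX.*; (1,0)=-1→XO./XOX/OX.; (2,2)=-1→XO./.OX/OXX
ply 5, O at XOX/.OX/OX. | (1,0)=-1→XOX/OOX/OX.; (2,2)=+0→XOX/.OX/OXO*
ply 6, X at XOX/.OX/OXO | (1,0)=+0→XOX/XOX/OXO*
ply 7: XOX/XOX/OXO is terminal +0 (O); from .O./..X/.X. depth 6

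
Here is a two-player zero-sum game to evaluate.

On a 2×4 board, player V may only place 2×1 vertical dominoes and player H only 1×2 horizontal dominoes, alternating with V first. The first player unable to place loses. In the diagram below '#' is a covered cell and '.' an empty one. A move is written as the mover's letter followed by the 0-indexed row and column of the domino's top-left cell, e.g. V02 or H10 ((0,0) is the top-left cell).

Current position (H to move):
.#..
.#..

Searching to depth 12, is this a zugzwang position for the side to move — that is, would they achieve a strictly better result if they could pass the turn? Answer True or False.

zugzwang(.#../.#.., H) = False

[.#../.#..] H move#1: H02:+1/.###/.#..*, H12:+1/.#../.###
[.###/.#..] V move#2: V00:-1/####/##..*
[####/##..] H move#3: H12:+1/####/####*
[####/####] end (terminal -1, V#4); searched .#../.#.. to 12
if H skipped the turn, V would face:
~ [.#../.#..] V move#1: V00:-1/##../##.., V02:+1/.##./.##.*, V03:+1/.#.#/.#.#
~ [.##./.##.] end (terminal -1, H#2); searched .#../.#.. to 12
compare (H): move=+1 vs pass=-1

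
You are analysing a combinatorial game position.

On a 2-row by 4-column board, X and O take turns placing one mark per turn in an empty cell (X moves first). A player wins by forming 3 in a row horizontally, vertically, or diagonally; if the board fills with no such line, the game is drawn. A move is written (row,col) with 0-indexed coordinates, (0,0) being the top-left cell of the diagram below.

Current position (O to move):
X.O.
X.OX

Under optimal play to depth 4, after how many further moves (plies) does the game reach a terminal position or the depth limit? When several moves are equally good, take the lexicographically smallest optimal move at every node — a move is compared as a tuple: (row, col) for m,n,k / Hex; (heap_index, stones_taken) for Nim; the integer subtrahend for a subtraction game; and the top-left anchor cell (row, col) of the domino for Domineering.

PV length from [X.O./X.OX]: 3 plies

ply 1, O at X.O./X.OX | (0,1)=+0→XOO./X.OX*; (0,3)=+0→X.OO/X.OX; (1,1)=+0→X.O./XOOX
ply 2, X at XOO./X.OX | (0,3)=+0→XOOX/X.OX*; (1,1)=-1→XOO./XXOX
ply 3, O at XOOX/X.OX | (1,1)=+0→XOOX/XOOX*
ply 4: XOOX/XOOX is terminal +0 (X); from X.O./X.OX depth 4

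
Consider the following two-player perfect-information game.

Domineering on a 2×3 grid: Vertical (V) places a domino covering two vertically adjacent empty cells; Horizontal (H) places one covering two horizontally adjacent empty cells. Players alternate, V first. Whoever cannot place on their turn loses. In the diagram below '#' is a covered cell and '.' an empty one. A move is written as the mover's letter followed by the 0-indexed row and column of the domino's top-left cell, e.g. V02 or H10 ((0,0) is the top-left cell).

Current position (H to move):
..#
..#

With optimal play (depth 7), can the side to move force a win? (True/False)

ply 1, H at ..#/..# | H00=+1→###/..#*; H10=+1→..#/###
ply 2: ###/..# is terminal -1 (V); from ..#/..# depth 7

H winning at [..#/..#]: True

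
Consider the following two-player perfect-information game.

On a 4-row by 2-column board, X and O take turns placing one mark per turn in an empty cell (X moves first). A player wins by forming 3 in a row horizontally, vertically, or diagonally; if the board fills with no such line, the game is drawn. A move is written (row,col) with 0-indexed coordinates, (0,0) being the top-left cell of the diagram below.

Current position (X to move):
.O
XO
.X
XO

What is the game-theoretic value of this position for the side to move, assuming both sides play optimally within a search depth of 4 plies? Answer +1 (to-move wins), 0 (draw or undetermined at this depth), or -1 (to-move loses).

value(.O/XO/.X/XO, X) = +1

[.O/XO/.X/XO] X move#1: (0,0):+0/XO/XO/.X/XO, (2,0):+1/.O/XO/XX/XO*
[.O/XO/XX/XO] end (terminal -1, O#2); searched .O/XO/.X/XO to 4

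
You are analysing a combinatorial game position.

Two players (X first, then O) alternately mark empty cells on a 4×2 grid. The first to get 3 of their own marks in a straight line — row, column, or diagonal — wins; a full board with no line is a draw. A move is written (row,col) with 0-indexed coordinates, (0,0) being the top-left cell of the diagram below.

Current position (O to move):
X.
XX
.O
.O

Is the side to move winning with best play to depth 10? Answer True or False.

p1 O@[X./XX/.O/.O]: (0,1)[XO/XX/.O/.O]-1 (2,0)[X./XX/OO/.O]+0* (3,0)[X./XX/.O/OO]-1
p2 X@[X./XX/OO/.O]: (0,1)[XX/XX/OO/.O]+0* (3,0)[X./XX/OO/XO]+0
p3 O@[XX/XX/OO/.O]: (3,0)[XX/XX/OO/OO]+0*
p4 X@[XX/XX/OO/OO] terminal +0; root [X./XX/.O/.O] d10

O winning at [X./XX/.O/.O]: False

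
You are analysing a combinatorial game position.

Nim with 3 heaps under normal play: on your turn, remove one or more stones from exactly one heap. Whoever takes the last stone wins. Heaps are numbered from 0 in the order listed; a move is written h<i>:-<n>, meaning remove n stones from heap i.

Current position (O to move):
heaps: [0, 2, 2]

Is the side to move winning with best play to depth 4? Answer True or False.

p1 O@[(0,2,2)]: h1:-1[(0,1,2)]-1* h1:-2[(0,0,2)]-1 h2:-1[(0,2,1)]-1 h2:-2[(0,2,0)]-1
p2 X@[(0,1,2)]: h1:-1[(0,0,2)]-1 h2:-1[(0,1,1)]+1* h2:-2[(0,1,0)]-1
p3 O@[(0,1,1)]: h1:-1[(0,0,1)]-1* h2:-1[(0,1,0)]-1
p4 X@[(0,0,1)]: h2:-1[(0,0,0)]+1*
p5 O@[(0,0,0)] terminal -1; root [(0,2,2)] d4

O winning at [(0,2,2)]: False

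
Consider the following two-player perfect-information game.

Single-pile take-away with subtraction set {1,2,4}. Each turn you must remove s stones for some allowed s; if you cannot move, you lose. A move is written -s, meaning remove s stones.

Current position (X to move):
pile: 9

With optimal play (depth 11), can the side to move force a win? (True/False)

[9] X move#1: -1:-1/8*, -2:-1/7, -4:-1/5
[8] O move#2: -1:-1/7, -2:+1/6*, -4:-1/4
[6] X move#3: -1:-1/5*, -2:-1/4, -4:-1/2
[5] O move#4: -1:-1/4, -2:+1/3*, -4:-1/1
[3] X move#5: -1:-1/2*, -2:-1/1
[2] O move#6: -1:-1/1, -2:+1/0*
[0] end (terminal -1, X#7); searched 9 to 11

X winning at [9]: False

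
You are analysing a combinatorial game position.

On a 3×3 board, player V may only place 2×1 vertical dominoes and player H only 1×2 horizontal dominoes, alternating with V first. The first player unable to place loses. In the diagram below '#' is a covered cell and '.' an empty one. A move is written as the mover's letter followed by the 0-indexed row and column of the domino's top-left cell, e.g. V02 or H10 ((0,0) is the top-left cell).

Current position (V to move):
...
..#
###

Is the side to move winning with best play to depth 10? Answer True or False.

V winning at [.../..#/###]: True

p1 V@[.../..#/###]: V00[#../#.#/###]-1 V01[.#./.##/###]+1*
p2 H@[.#./.##/###] terminal -1; root [.../..#/###] d10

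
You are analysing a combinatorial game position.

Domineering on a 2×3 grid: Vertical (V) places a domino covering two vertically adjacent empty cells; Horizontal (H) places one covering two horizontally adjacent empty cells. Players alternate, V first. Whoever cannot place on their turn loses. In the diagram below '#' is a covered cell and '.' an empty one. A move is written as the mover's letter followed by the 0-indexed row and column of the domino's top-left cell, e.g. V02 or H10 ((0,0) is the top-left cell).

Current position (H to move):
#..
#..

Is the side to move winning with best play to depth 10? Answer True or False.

H winning at [#../#..]: True

p1 H@[#../#..]: H01[###/#..]+1* H11[#../###]+1
p2 V@[###/#..] terminal -1; root [#../#..] d10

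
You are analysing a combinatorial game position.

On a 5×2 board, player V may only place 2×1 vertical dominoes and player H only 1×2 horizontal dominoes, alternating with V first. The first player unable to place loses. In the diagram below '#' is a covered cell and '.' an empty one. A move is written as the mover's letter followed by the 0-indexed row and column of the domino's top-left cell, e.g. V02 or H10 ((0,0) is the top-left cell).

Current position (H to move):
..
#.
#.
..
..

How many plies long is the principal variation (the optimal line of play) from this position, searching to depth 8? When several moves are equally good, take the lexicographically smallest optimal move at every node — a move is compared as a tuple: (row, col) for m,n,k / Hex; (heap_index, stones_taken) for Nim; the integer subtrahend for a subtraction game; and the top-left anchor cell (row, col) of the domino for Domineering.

PV length from [../#./#./../..]: 3 plies

p1 H@[../#./#./../..]: H00[##/#./#./../..]-1 H30[../#./#./##/..]+1* H40[../#./#./../##]+1
p2 V@[../#./#./##/..]: V01[.#/##/#./##/..]-1* V11[../##/##/##/..]-1
p3 H@[.#/##/#./##/..]: H40[.#/##/#./##/##]+1*
p4 V@[.#/##/#./##/##] terminal -1; root [../#./#./../..] d8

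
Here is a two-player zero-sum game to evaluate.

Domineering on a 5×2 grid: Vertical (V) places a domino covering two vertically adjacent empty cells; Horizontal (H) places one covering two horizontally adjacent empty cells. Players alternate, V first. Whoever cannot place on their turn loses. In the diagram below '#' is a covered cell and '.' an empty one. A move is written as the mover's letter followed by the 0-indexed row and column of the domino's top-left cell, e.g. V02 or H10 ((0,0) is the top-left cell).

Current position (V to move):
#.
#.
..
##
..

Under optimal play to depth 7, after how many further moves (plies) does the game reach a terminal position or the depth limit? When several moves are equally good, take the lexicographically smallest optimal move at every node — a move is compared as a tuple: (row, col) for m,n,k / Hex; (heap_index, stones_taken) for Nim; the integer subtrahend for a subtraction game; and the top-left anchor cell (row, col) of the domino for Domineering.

PV length from [#./#./../##/..]: 2 plies

p1 V@[#./#./../##/..]: V01[##/##/../##/..]-1* V11[#./##/.#/##/..]-1
p2 H@[##/##/../##/..]: H20[##/##/##/##/..]+1* H40[##/##/../##/##]+1
p3 V@[##/##/##/##/..] terminal -1; root [#./#./../##/..] d7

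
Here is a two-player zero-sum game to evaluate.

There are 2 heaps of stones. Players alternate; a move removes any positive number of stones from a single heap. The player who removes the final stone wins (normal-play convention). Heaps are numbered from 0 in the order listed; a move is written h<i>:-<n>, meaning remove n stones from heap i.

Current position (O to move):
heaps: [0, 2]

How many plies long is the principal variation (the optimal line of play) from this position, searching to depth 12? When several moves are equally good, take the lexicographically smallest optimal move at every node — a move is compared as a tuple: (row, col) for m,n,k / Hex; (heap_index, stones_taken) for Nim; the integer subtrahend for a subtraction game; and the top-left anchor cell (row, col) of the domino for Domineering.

PV length from [(0,2)]: 1 ply

p1 O@[(0,2)]: h1:-1[(0,1)]-1 h1:-2[(0,0)]+1*
p2 X@[(0,0)] terminal -1; root [(0,2)] d12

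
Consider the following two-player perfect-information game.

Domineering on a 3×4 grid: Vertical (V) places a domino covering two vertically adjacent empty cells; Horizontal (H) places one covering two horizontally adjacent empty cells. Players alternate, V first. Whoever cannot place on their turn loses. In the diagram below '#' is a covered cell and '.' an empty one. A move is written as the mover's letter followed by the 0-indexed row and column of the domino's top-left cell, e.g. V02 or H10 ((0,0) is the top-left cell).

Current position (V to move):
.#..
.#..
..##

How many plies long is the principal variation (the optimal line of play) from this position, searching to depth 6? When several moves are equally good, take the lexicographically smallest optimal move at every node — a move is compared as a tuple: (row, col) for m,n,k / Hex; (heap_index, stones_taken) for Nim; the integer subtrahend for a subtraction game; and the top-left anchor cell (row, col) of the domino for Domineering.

PV length from [.#../.#../..##]: 3 plies

ply 1, V at .#../.#../..## | V00=-1→##../##../..##; V02=+1→.##./.##./..##*; V03=+1→.#.#/.#.#/..##; V10=-1→.#../##../#.##
ply 2, H at .##./.##./..## | H20=-1→.##./.##./####*
ply 3, V at .##./.##./#### | V00=+1→###./###./####*; V03=+1→.###/.###/####
ply 4: ###./###./#### is terminal -1 (H); from .#../.#../..## depth 6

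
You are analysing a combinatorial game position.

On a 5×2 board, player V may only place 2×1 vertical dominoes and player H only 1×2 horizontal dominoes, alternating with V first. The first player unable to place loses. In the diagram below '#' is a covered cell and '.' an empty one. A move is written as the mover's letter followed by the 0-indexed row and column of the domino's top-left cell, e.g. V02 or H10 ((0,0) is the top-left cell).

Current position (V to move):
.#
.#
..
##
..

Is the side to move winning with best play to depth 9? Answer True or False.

V winning at [.#/.#/../##/..]: False

ply 1, V at .#/.#/../##/.. | V00=-1→##/##/../##/..*; V10=-1→.#/##/#./##/..
ply 2, H at ##/##/../##/.. | H20=+1→##/##/##/##/..*; H40=+1→##/##/../##/##
ply 3: ##/##/##/##/.. is terminal -1 (V); from .#/.#/../##/.. depth 9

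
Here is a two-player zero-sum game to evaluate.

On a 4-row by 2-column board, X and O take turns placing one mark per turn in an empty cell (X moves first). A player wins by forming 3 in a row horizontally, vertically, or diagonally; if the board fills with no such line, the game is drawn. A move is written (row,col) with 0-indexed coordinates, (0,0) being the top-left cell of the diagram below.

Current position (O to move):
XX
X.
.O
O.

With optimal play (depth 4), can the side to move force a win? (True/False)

ply 1, O at XX/X./.O/O. | (1,1)=-1→XX/XO/.O/O.; (2,0)=+0→XX/X./OO/O.*; (3,1)=-1→XX/X./.O/OO
ply 2, X at XX/X./OO/O. | (1,1)=+0→XX/XX/OO/O.*; (3,1)=+0→XX/X./OO/OX
ply 3, O at XX/XX/OO/O. | (3,1)=+0→XX/XX/OO/OO*
ply 4: XX/XX/OO/OO is terminal +0 (X); from XX/X./.O/O. depth 4

O winning at [XX/X./.O/O.]: False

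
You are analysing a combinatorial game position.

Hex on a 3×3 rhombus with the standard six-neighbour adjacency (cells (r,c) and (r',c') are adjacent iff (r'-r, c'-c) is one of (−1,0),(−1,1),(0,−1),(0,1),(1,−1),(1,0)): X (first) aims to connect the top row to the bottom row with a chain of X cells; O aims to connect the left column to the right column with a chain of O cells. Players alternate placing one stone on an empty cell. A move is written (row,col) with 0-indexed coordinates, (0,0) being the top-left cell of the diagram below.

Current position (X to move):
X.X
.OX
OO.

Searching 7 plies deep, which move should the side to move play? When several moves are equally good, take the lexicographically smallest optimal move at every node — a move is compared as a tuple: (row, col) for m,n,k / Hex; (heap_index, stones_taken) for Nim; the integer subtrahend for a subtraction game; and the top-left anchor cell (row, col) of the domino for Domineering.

p1 X@[X.X/.OX/OO.]: (0,1)[XXX/.OX/OO.]-1 (1,0)[X.X/XOX/OO.]-1 (2,2)[X.X/.OX/OOX]+1*
p2 O@[X.X/.OX/OOX] terminal -1; root [X.X/.OX/OO.] d7

X's best at [X.X/.OX/OO.]: (2,2)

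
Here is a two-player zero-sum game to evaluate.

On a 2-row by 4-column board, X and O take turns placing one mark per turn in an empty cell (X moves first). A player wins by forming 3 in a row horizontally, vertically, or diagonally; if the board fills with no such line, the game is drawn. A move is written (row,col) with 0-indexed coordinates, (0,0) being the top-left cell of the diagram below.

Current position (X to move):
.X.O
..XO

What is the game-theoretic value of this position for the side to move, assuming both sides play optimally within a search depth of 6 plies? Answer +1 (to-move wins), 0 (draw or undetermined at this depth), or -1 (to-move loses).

[.X.O/..XO] X move#1: (0,0):+0/XX.O/..XO*, (0,2):+0/.XXO/..XO, (1,0):+0/.X.O/X.XO, (1,1):+0/.X.O/.XXO
[XX.O/..XO] O move#2: (0,2):+0/XXOO/..XO*, (1,0):-1/XX.O/O.XO, (1,1):-1/XX.O/.OXO
[XXOO/..XO] X move#3: (1,0):+0/XXOO/X.XO*, (1,1):+0/XXOO/.XXO
[XXOO/X.XO] O move#4: (1,1):+0/XXOO/XOXO*
[XXOO/XOXO] end (terminal +0, X#5); searched .X.O/..XO to 6

value(.X.O/..XO, X) = 0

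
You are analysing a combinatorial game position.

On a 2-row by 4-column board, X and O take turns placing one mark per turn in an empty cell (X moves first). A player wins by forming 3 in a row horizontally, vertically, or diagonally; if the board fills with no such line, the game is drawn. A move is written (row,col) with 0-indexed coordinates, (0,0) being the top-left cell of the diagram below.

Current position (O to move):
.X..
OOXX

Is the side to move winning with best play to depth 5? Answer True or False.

O winning at [.X../OOXX]: False

ply 1, O at .X../OOXX | (0,0)=+0→OX../OOXX*; (0,2)=+0→.XO./OOXX; (0,3)=+0→.X.O/OOXX
ply 2, X at OX../OOXX | (0,2)=+0→OXX./OOXX*; (0,3)=+0→OX.X/OOXX
ply 3, O at OXX./OOXX | (0,3)=+0→OXXO/OOXX*
ply 4: OXXO/OOXX is terminal +0 (X); from .X../OOXX depth 5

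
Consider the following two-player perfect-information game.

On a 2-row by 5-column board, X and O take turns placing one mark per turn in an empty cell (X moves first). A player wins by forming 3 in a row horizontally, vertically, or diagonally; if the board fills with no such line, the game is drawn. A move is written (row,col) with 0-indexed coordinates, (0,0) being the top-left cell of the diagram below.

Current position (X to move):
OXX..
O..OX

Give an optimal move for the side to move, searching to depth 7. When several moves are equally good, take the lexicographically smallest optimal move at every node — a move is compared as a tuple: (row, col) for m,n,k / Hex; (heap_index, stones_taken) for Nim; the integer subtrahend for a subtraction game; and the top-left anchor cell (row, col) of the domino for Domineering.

p1 X@[OXX../O..OX]: (0,3)[OXXX./O..OX]+1* (0,4)[OXX.X/O..OX]+0 (1,1)[OXX../OX.OX]+0 (1,2)[OXX../O.XOX]+0
p2 O@[OXXX./O..OX] terminal -1; root [OXX../O..OX] d7

X's best at [OXX../O..OX]: (0,3)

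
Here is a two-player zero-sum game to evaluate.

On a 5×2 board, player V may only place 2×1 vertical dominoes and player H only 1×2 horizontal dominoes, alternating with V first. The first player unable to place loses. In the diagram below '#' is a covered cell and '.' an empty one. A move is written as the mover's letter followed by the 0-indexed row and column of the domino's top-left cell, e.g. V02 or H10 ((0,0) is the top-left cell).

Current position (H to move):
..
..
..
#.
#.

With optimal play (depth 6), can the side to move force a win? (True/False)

H winning at [../../../#./#.]: True

ply 1, H at ../../../#./#. | H00=-1→##/../../#./#.; H10=+1→../##/../#./#.*; H20=-1→../../##/#./#.
ply 2, V at ../##/../#./#. | V21=-1→../##/.#/##/#.*; V31=-1→../##/../##/##
ply 3, H at ../##/.#/##/#. | H00=+1→##/##/.#/##/#.*
ply 4: ##/##/.#/##/#. is terminal -1 (V); from ../../../#./#. depth 6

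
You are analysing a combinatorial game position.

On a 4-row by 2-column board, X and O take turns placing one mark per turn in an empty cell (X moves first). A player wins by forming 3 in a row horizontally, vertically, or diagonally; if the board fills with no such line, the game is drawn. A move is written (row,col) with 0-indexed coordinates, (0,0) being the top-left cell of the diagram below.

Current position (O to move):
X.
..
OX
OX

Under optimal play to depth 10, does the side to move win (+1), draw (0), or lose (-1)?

p1 O@[X./../OX/OX]: (0,1)[XO/../OX/OX]-1 (1,0)[X./O./OX/OX]+1* (1,1)[X./.O/OX/OX]+0
p2 X@[X./O./OX/OX] terminal -1; root [X./../OX/OX] d10

value(X./../OX/OX, O) = +1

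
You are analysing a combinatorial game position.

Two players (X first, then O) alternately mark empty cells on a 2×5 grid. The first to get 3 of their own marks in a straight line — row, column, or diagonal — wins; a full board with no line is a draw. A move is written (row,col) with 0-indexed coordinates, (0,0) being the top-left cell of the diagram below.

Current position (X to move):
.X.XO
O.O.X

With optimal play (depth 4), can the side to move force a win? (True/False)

X winning at [.X.XO/O.O.X]: True

ply 1, X at .X.XO/O.O.X | (0,0)=-1→XX.XO/O.O.X; (0,2)=+1→.XXXO/O.O.X*; (1,1)=+0→.X.XO/OXO.X; (1,3)=-1→.X.XO/O.OXX
ply 2: .XXXO/O.O.X is terminal -1 (O); from .X.XO/O.O.X depth 4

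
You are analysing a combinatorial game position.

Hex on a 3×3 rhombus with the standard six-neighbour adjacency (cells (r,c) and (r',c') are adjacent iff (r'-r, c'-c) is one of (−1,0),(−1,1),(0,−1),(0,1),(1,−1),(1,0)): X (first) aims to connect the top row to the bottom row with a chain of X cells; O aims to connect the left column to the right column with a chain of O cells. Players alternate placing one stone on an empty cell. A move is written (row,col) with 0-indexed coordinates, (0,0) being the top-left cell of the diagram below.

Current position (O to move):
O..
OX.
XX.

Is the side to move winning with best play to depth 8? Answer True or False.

O winning at [O../OX./XX.]: False

[O../OX./XX.] O move#1: (0,1):-1/OO./OX./XX.*, (0,2):-1/O.O/OX./XX., (1,2):-1/O../OXO/XX., (2,2):-1/O../OX./XXO
[OO./OX./XX.] X move#2: (0,2):+1/OOX/OX./XX.*, (1,2):-1/OO./OXX/XX., (2,2):-1/OO./OX./XXX
[OOX/OX./XX.] end (terminal -1, O#3); searched O../OX./XX. to 8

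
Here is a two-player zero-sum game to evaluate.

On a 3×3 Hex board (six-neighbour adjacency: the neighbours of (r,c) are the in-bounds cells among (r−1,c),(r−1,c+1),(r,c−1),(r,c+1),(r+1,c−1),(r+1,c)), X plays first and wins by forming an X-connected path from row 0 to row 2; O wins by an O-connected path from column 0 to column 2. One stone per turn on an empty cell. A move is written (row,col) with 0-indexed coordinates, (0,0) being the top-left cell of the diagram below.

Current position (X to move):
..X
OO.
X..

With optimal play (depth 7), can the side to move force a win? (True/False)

[..X/OO./X..] X move#1: (0,0):-1/X.X/OO./X.., (0,1):-1/.XX/OO./X.., (1,2):+1/..X/OOX/X..*, (2,1):-1/..X/OO./XX., (2,2):-1/..X/OO./X.X
[..X/OOX/X..] O move#2: (0,0):-1/O.X/OOX/X..*, (0,1):-1/.OX/OOX/X.., (2,1):-1/..X/OOX/XO., (2,2):-1/..X/OOX/X.O
[O.X/OOX/X..] X move#3: (0,1):+1/OXX/OOX/X..*, (2,1):+1/O.X/OOX/XX., (2,2):+1/O.X/OOX/X.X
[OXX/OOX/X..] O move#4: (2,1):-1/OXX/OOX/XO.*, (2,2):-1/OXX/OOX/X.O
[OXX/OOX/XO.] X move#5: (2,2):+1/OXX/OOX/XOX*
[OXX/OOX/XOX] end (terminal -1, O#6); searched ..X/OO./X.. to 7

X winning at [..X/OO./X..]: True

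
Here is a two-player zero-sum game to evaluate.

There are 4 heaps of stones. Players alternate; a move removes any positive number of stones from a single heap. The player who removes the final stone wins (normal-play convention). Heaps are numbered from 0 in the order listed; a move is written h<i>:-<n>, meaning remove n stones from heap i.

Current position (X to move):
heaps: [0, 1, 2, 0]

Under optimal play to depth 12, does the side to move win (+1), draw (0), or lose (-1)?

value((0,1,2,0), X) = +1

p1 X@[(0,1,2,0)]: h1:-1[(0,0,2,0)]-1 h2:-1[(0,1,1,0)]+1* h2:-2[(0,1,0,0)]-1
p2 O@[(0,1,1,0)]: h1:-1[(0,0,1,0)]-1* h2:-1[(0,1,0,0)]-1
p3 X@[(0,0,1,0)]: h2:-1[(0,0,0,0)]+1*
p4 O@[(0,0,0,0)] terminal -1; root [(0,1,2,0)] d12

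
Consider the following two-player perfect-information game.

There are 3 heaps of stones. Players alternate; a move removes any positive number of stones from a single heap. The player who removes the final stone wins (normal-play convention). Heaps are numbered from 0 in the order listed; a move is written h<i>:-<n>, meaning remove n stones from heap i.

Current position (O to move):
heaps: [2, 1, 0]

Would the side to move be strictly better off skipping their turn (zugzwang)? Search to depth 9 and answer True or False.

zugzwang((2,1,0), O) = False

[(2,1,0)] O move#1: h0:-1:+1/(1,1,0)*, h0:-2:-1/(0,1,0), h1:-1:-1/(2,0,0)
[(1,1,0)] X move#2: h0:-1:-1/(0,1,0)*, h1:-1:-1/(1,0,0)
[(0,1,0)] O move#3: h1:-1:+1/(0,0,0)*
[(0,0,0)] end (terminal -1, X#4); searched (2,1,0) to 9
if O skipped the turn, X would face:
~ [(2,1,0)] X move#1: h0:-1:+1/(1,1,0)*, h0:-2:-1/(0,1,0), h1:-1:-1/(2,0,0)
~ [(1,1,0)] O move#2: h0:-1:-1/(0,1,0)*, h1:-1:-1/(1,0,0)
~ [(0,1,0)] X move#3: h1:-1:+1/(0,0,0)*
~ [(0,0,0)] end (terminal -1, O#4); searched (2,1,0) to 9
compare (O): move=+1 vs pass=-1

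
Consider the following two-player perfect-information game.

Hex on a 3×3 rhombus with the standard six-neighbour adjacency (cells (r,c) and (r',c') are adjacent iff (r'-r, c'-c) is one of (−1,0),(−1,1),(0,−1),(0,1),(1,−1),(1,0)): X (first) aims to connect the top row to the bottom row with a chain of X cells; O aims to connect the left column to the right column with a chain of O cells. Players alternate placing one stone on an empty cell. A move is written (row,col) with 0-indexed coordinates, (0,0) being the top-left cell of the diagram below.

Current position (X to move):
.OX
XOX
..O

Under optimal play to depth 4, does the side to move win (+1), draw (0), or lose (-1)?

ply 1, X at .OX/XOX/..O | (0,0)=+1→XOX/XOX/..O*; (2,0)=+1→.OX/XOX/X.O; (2,1)=+1→.OX/XOX/.XO
ply 2, O at XOX/XOX/..O | (2,0)=-1→XOX/XOX/O.O*; (2,1)=-1→XOX/XOX/.OO
ply 3, X at XOX/XOX/O.O | (2,1)=+1→XOX/XOX/OXO*
ply 4: XOX/XOX/OXO is terminal -1 (O); from .OX/XOX/..O depth 4

value(.OX/XOX/..O, X) = +1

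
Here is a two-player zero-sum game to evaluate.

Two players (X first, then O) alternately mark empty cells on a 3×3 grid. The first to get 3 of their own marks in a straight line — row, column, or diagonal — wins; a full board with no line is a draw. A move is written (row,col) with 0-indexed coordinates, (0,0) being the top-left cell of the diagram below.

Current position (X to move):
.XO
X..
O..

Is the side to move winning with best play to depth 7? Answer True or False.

X winning at [.XO/X../O..]: True

p1 X@[.XO/X../O..]: (0,0)[XXO/X../O..]-1 (1,1)[.XO/XX./O..]+1* (1,2)[.XO/X.X/O..]-1 (2,1)[.XO/X../OX.]-1 (2,2)[.XO/X../O.X]-1
p2 O@[.XO/XX./O..]: (0,0)[OXO/XX./O..]-1* (1,2)[.XO/XXO/O..]-1 (2,1)[.XO/XX./OO.]-1 (2,2)[.XO/XX./O.O]-1
p3 X@[OXO/XX./O..]: (1,2)[OXO/XXX/O..]+1* (2,1)[OXO/XX./OX.]+1 (2,2)[OXO/XX./O.X]+1
p4 O@[OXO/XXX/O..] terminal -1; root [.XO/X../O..] d7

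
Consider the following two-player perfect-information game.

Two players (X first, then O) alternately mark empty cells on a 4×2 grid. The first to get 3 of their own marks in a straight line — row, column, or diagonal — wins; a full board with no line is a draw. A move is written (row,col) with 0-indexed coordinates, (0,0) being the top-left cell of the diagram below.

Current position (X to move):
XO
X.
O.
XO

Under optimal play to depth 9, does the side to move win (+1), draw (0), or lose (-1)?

ply 1, X at XO/X./O./XO | (1,1)=+0→XO/XX/O./XO*; (2,1)=+0→XO/X./OX/XO
ply 2, O at XO/XX/O./XO | (2,1)=+0→XO/XX/OO/XO*
ply 3: XO/XX/OO/XO is terminal +0 (X); from XO/X./O./XO depth 9

value(XO/X./O./XO, X) = 0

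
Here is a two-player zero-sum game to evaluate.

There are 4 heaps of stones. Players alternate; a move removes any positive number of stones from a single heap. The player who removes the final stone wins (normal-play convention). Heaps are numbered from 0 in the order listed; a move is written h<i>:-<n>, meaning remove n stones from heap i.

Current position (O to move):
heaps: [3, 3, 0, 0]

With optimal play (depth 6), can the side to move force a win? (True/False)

O winning at [(3,3,0,0)]: False

p1 O@[(3,3,0,0)]: h0:-1[(2,3,0,0)]-1* h0:-2[(1,3,0,0)]-1 h0:-3[(0,3,0,0)]-1 h1:-1[(3,2,0,0)]-1 h1:-2[(3,1,0,0)]-1 h1:-3[(3,0,0,0)]-1
p2 X@[(2,3,0,0)]: h0:-1[(1,3,0,0)]-1 h0:-2[(0,3,0,0)]-1 h1:-1[(2,2,0,0)]+1* h1:-2[(2,1,0,0)]-1 h1:-3[(2,0,0,0)]-1
p3 O@[(2,2,0,0)]: h0:-1[(1,2,0,0)]-1* h0:-2[(0,2,0,0)]-1 h1:-1[(2,1,0,0)]-1 h1:-2[(2,0,0,0)]-1
p4 X@[(1,2,0,0)]: h0:-1[(0,2,0,0)]-1 h1:-1[(1,1,0,0)]+1* h1:-2[(1,0,0,0)]-1
p5 O@[(1,1,0,0)]: h0:-1[(0,1,0,0)]-1* h1:-1[(1,0,0,0)]-1
p6 X@[(0,1,0,0)]: h1:-1[(0,0,0,0)]+1*
p7 O@[(0,0,0,0)] terminal -1; root [(3,3,0,0)] d6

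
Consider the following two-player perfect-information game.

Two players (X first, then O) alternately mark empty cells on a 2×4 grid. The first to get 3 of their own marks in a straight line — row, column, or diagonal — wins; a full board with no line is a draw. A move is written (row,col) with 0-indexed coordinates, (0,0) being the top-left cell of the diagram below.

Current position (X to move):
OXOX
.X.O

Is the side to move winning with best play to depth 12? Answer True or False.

X winning at [OXOX/.X.O]: False

ply 1, X at OXOX/.X.O | (1,0)=+0→OXOX/XX.O*; (1,2)=+0→OXOX/.XXO
ply 2, O at OXOX/XX.O | (1,2)=+0→OXOX/XXOO*
ply 3: OXOX/XXOO is terminal +0 (X); from OXOX/.X.O depth 12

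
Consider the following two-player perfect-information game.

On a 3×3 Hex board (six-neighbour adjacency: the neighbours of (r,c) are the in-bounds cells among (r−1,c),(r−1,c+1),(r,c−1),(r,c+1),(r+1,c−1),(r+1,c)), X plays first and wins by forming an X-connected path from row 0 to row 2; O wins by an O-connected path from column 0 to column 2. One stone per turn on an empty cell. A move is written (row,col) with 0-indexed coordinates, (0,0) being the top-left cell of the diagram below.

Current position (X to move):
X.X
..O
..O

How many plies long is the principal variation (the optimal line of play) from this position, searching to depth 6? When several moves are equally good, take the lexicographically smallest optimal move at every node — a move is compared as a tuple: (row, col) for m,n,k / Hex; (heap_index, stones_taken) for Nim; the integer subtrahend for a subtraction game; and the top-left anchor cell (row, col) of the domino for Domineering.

p1 X@[X.X/..O/..O]: (0,1)[XXX/..O/..O]-1 (1,0)[X.X/X.O/..O]-1 (1,1)[X.X/.XO/..O]+1* (2,0)[X.X/..O/X.O]+1 (2,1)[X.X/..O/.XO]-1
p2 O@[X.X/.XO/..O]: (0,1)[XOX/.XO/..O]-1* (1,0)[X.X/OXO/..O]-1 (2,0)[X.X/.XO/O.O]-1 (2,1)[X.X/.XO/.OO]-1
p3 X@[XOX/.XO/..O]: (1,0)[XOX/XXO/..O]+1* (2,0)[XOX/.XO/X.O]+1 (2,1)[XOX/.XO/.XO]+1
p4 O@[XOX/XXO/..O]: (2,0)[XOX/XXO/O.O]-1* (2,1)[XOX/XXO/.OO]-1
p5 X@[XOX/XXO/O.O]: (2,1)[XOX/XXO/OXO]+1*
p6 O@[XOX/XXO/OXO] terminal -1; root [X.X/..O/..O] d6

PV length from [X.X/..O/..O]: 5 plies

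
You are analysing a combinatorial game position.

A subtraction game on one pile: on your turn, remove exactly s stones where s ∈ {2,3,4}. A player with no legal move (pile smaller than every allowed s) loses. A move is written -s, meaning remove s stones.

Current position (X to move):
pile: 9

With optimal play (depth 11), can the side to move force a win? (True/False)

ply 1, X at 9 | -2=+1→7*; -3=+1→6; -4=-1→5
ply 2, O at 7 | -2=-1→5*; -3=-1→4; -4=-1→3
ply 3, X at 5 | -2=-1→3; -3=-1→2; -4=+1→1*
ply 4: 1 is terminal -1 (O); from 9 depth 11

X winning at [9]: True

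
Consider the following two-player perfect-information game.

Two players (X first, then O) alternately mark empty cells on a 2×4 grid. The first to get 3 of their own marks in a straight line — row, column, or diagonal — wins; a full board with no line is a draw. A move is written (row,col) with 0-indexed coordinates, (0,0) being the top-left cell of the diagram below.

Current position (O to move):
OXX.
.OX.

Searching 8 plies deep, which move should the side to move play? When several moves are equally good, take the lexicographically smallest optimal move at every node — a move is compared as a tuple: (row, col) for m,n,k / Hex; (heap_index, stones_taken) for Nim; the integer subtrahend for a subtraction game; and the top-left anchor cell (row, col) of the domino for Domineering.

O's best at [OXX./.OX.]: (0,3)

p1 O@[OXX./.OX.]: (0,3)[OXXO/.OX.]+0* (1,0)[OXX./OOX.]-1 (1,3)[OXX./.OXO]-1
p2 X@[OXXO/.OX.]: (1,0)[OXXO/XOX.]+0* (1,3)[OXXO/.OXX]+0
p3 O@[OXXO/XOX.]: (1,3)[OXXO/XOXO]+0*
p4 X@[OXXO/XOXO] terminal +0; root [OXX./.OX.] d8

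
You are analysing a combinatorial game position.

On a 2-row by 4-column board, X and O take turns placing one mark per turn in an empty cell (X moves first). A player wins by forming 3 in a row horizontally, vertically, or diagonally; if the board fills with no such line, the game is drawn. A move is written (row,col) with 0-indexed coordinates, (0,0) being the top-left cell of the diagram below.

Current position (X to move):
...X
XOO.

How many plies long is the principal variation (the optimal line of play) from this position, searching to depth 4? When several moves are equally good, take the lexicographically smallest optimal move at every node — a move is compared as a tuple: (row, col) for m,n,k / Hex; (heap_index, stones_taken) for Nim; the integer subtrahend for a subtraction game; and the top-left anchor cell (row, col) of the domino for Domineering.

PV length from [...X/XOO.]: 4 plies

p1 X@[...X/XOO.]: (0,0)[X..X/XOO.]-1 (0,1)[.X.X/XOO.]-1 (0,2)[..XX/XOO.]-1 (1,3)[...X/XOOX]+0*
p2 O@[...X/XOOX]: (0,0)[O..X/XOOX]+0* (0,1)[.O.X/XOOX]+0 (0,2)[..OX/XOOX]+0
p3 X@[O..X/XOOX]: (0,1)[OX.X/XOOX]+0* (0,2)[O.XX/XOOX]+0
p4 O@[OX.X/XOOX]: (0,2)[OXOX/XOOX]+0*
p5 X@[OXOX/XOOX] terminal +0; root [...X/XOO.] d4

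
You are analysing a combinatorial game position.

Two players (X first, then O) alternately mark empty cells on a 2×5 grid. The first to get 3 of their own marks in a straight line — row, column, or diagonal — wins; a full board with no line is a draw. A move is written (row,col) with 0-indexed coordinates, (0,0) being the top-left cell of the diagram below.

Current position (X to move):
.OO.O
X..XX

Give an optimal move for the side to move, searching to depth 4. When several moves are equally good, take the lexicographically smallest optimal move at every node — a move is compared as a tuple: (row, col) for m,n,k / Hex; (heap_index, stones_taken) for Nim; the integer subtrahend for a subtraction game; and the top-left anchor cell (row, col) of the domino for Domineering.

X's best at [.OO.O/X..XX]: (1,2)

ply 1, X at .OO.O/X..XX | (0,0)=-1→XOO.O/X..XX; (0,3)=-1→.OOXO/X..XX; (1,1)=-1→.OO.O/XX.XX; (1,2)=+1→.OO.O/X.XXX*
ply 2: .OO.O/X.XXX is terminal -1 (O); from .OO.O/X..XX depth 4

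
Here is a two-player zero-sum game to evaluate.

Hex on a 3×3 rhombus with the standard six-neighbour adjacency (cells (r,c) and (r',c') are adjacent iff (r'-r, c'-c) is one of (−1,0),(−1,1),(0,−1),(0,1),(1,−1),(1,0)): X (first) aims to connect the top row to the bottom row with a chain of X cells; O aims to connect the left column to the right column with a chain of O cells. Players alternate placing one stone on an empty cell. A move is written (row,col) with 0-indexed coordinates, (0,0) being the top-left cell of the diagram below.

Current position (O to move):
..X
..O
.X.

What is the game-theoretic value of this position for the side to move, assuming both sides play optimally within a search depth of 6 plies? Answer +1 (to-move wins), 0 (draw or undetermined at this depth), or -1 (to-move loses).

value(..X/..O/.X., O) = +1

[..X/..O/.X.] O move#1: (0,0):-1/O.X/..O/.X., (0,1):-1/.OX/..O/.X., (1,0):-1/..X/O.O/.X., (1,1):+1/..X/.OO/.X.*, (2,0):-1/..X/..O/OX., (2,2):-1/..X/..O/.XO
[..X/.OO/.X.] X move#2: (0,0):-1/X.X/.OO/.X.*, (0,1):-1/.XX/.OO/.X., (1,0):-1/..X/XOO/.X., (2,0):-1/..X/.OO/XX., (2,2):-1/..X/.OO/.XX
[X.X/.OO/.X.] O move#3: (0,1):+1/XOX/.OO/.X.*, (1,0):+1/X.X/OOO/.X., (2,0):+1/X.X/.OO/OX., (2,2):+1/X.X/.OO/.XO
[XOX/.OO/.X.] X move#4: (1,0):-1/XOX/XOO/.X.*, (2,0):-1/XOX/.OO/XX., (2,2):-1/XOX/.OO/.XX
[XOX/XOO/.X.] O move#5: (2,0):+1/XOX/XOO/OX.*, (2,2):-1/XOX/XOO/.XO
[XOX/XOO/OX.] end (terminal -1, X#6); searched ..X/..O/.X. to 6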